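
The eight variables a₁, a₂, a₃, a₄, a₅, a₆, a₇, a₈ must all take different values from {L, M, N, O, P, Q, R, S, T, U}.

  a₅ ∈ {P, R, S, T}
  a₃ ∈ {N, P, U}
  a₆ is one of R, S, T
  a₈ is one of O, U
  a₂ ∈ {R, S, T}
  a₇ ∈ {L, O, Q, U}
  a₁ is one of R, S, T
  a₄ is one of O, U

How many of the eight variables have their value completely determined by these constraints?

The 2 variables a₄ and a₈ are confined to {O, U}, which locks those values in; drop them from a₃, a₇.
The 3 variables a₁, a₂, a₆ are confined to {R, S, T}, which locks those values in; drop them from a₅.
That leaves a₅ = P. Eliminate P elsewhere: a₃.
a₃ must be N (only option left).
Determined: a₃=N, a₅=P. The other variables each still have more than one consistent value. That makes 2.

2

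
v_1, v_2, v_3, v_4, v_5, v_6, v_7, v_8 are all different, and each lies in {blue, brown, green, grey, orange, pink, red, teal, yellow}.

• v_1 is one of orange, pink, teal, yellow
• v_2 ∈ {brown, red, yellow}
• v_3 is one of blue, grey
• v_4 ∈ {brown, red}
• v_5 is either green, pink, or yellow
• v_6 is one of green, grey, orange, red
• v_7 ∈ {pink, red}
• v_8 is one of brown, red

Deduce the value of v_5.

The 2 variables v_4 and v_8 are confined to {brown, red}, which locks those values in; drop them from v_2, v_6, v_7.
v_2 must be yellow (only option left). Strike yellow from v_1, v_5.
v_7 has just one choice, so v_7 = pink. Remove pink from v_1, v_5.
So v_5 = green.

green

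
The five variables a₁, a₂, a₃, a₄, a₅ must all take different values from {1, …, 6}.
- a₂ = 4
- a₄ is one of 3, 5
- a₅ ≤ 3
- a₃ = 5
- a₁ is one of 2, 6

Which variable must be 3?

a₄

a₂ must be 4 (only option left).
a₃ has just one choice, so a₃ = 5. Eliminate 5 elsewhere: a₄.
So 3 goes to a₄.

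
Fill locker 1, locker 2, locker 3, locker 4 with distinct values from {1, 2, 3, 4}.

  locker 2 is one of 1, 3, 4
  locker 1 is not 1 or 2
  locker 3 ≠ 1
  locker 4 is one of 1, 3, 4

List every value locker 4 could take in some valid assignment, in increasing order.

1, 3, 4

The 4 variables draw from only 4 values {1, 2, 3, 4}, so each is used; only locker 3 can be 2, hence locker 3 = 2.
No further eliminations apply; locker 4 can still be any of 1, 3, 4.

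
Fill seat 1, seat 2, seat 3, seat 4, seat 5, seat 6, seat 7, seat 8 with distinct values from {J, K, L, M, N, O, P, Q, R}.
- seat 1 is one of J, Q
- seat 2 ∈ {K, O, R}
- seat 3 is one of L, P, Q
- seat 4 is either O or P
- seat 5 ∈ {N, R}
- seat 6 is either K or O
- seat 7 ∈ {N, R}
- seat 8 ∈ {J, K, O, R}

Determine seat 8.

J

Among the 8 variables, L fits only seat 3 (and all 8 values in {J, K, L, N, O, P, Q, R} must be used), so seat 3 = L.
The 7 still-open variables draw from only 7 values {J, K, N, O, P, Q, R}, so each is used; only seat 4 can be P, hence seat 4 = P.
The 6 still-open variables together cover exactly {J, K, N, O, Q, R} — 6 values for 6 variables — and Q appears only in seat 1's list, so seat 1 = Q.
Among the 5 still-open variables, J fits only seat 8 (and all 5 values in {J, K, N, O, R} must be used), so seat 8 = J.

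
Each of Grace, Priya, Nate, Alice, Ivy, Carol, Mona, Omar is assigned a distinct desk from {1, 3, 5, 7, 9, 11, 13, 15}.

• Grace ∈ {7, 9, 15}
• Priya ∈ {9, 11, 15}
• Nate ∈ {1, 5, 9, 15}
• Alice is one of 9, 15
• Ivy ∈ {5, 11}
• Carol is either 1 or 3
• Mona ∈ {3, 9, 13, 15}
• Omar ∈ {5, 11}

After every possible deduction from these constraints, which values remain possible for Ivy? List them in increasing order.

Among the 8 variables, 7 fits only Grace (and all 8 values in {1, 3, 5, 7, 9, 11, 13, 15} must be used), so Grace = 7.
Among the 7 still-open variables, 13 fits only Mona (and all 7 values in {1, 3, 5, 9, 11, 13, 15} must be used), so Mona = 13.
The 6 still-open variables draw from only 6 values {1, 3, 5, 9, 11, 15}, so each is used; only Carol can be 3, hence Carol = 3.
The 5 still-open variables draw from only 5 values {1, 5, 9, 11, 15}, so each is used; only Nate can be 1, hence Nate = 1.
Ivy and Omar share exactly the 2 values {5, 11}; by pigeonhole those values go to them, so strike 5, 11 from Priya.
No further eliminations apply; Ivy can still be any of 5, 11.

5, 11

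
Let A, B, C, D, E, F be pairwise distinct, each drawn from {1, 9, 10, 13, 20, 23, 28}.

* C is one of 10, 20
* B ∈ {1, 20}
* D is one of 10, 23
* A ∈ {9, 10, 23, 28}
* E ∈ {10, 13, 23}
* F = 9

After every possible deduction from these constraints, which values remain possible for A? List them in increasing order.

F's domain is down to {9}, so F = 9. So A can't be 9.
No further eliminations apply; A can still be any of 10, 23, 28.

10, 23, 28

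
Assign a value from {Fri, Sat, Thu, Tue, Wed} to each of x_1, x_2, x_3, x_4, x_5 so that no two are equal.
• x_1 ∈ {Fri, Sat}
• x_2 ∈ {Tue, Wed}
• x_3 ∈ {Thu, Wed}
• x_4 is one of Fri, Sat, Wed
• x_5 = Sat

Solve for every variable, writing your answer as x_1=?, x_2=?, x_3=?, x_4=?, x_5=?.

x_1=Fri, x_2=Tue, x_3=Thu, x_4=Wed, x_5=Sat

x_5 has just one choice, so x_5 = Sat. Eliminate Sat elsewhere: x_1, x_4.
x_1's domain is down to {Fri}, so x_1 = Fri. So x_4 can't be Fri.
That leaves x_4 = Wed. Strike Wed from x_2, x_3.
That leaves x_2 = Tue.
x_3 has just one choice, so x_3 = Thu.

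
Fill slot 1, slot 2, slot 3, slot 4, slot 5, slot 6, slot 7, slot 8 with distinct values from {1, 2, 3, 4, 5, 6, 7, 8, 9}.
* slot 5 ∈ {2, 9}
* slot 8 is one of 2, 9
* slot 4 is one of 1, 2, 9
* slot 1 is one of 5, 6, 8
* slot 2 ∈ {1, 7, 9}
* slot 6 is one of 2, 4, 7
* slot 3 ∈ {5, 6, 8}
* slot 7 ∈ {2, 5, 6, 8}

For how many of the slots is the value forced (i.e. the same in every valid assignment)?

3

The 8 variables draw from only 8 values {1, 2, 4, 5, 6, 7, 8, 9}, so each is used; only slot 6 can be 4, hence slot 6 = 4.
The 7 still-open variables together cover exactly {1, 2, 5, 6, 7, 8, 9} — 7 values for 7 variables — and 7 appears only in slot 2's list, so slot 2 = 7.
The 6 still-open variables together cover exactly {1, 2, 5, 6, 8, 9} — 6 values for 6 variables — and 1 appears only in slot 4's list, so slot 4 = 1.
The 2 variables slot 5 and slot 8 are confined to {2, 9}, which locks those values in; drop them from slot 7.
Determined: slot 2=7, slot 4=1, slot 6=4. The other slots each still have more than one consistent value. That makes 3.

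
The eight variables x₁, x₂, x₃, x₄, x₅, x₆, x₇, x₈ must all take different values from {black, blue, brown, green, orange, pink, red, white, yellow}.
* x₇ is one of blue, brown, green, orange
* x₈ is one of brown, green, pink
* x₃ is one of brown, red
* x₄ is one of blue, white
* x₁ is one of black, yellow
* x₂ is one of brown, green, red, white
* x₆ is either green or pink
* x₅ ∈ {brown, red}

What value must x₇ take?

orange

x₃ and x₅ share exactly the 2 values {brown, red}; by pigeonhole those values go to them, so strike brown, red from x₂, x₇, x₈.
x₆ and x₈ share exactly the 2 values {green, pink}; by pigeonhole those values go to them, so strike green, pink from x₂, x₇.
x₂ must be white (only option left). So x₄ can't be white.
x₄'s domain is down to {blue}, so x₄ = blue. So x₇ can't be blue.
So x₇ = orange.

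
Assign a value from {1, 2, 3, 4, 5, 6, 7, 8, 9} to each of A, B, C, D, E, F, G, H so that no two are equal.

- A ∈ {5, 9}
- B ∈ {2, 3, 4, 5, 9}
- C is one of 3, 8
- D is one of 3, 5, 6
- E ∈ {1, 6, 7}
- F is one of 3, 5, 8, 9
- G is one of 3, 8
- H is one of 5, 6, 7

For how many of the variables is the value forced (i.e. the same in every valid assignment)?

C and G share exactly the 2 values {3, 8}; by pigeonhole those values go to them, so strike 3, 8 from B, D, F.
A and F between them cover only {5, 9} — a naked pair. Remove those values from B, D, H.
D's domain is down to {6}, so D = 6. So E, H can't be 6.
H has just one choice, so H = 7. Strike 7 from E.
E has just one choice, so E = 1.
Determined: D=6, E=1, H=7. The other variables each still have more than one consistent value. That makes 3.

3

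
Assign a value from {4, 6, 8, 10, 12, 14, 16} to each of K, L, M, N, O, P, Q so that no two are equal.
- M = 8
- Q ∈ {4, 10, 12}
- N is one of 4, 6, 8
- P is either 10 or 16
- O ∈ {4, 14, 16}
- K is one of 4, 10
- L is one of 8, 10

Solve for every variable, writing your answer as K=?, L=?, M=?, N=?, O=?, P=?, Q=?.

K=4, L=10, M=8, N=6, O=14, P=16, Q=12

M must be 8 (only option left). Eliminate 8 elsewhere: L, N.
L must be 10 (only option left). Eliminate 10 elsewhere: K, P, Q.
P has just one choice, so P = 16. Remove 16 from O.
K must be 4 (only option left). Strike 4 from N, O, Q.
N has just one choice, so N = 6.
O must be 14 (only option left).
Q must be 12 (only option left).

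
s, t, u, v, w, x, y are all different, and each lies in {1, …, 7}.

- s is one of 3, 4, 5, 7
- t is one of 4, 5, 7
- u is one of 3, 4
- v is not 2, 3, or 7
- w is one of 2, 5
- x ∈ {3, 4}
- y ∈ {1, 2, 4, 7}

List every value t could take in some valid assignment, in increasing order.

5, 7

Among the 7 variables, 6 fits only v (and all 7 values in {1, 2, 3, 4, 5, 6, 7} must be used), so v = 6.
The 6 still-open variables draw from only 6 values {1, 2, 3, 4, 5, 7}, so each is used; only y can be 1, hence y = 1.
Among the 5 still-open variables, 2 fits only w (and all 5 values in {2, 3, 4, 5, 7} must be used), so w = 2.
u and x share exactly the 2 values {3, 4}; by pigeonhole those values go to them, so strike 3, 4 from s, t.
No further eliminations apply; t can still be any of 5, 7.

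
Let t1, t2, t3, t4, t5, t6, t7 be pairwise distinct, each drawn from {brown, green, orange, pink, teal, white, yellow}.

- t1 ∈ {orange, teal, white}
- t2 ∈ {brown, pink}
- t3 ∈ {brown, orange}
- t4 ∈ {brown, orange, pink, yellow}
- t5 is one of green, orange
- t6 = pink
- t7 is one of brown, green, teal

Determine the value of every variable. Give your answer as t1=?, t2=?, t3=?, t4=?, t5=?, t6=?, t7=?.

t1=white, t2=brown, t3=orange, t4=yellow, t5=green, t6=pink, t7=teal

t6's domain is down to {pink}, so t6 = pink. So t2, t4 can't be pink.
t2 has just one choice, so t2 = brown. So t3, t4, t7 can't be brown.
That leaves t3 = orange. Strike orange from t1, t4, t5.
t4 must be yellow (only option left).
t5's domain is down to {green}, so t5 = green. Strike green from t7.
That leaves t7 = teal. So t1 can't be teal.
t1 has just one choice, so t1 = white.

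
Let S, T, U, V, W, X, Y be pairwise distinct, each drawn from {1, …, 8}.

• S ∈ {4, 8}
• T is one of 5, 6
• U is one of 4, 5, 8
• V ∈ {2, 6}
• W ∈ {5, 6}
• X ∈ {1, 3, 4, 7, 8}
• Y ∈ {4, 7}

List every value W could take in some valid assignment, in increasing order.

The 2 variables T and W are confined to {5, 6}, which locks those values in; drop them from U, V.
V's domain is down to {2}, so V = 2.
S and U between them cover only {4, 8} — a naked pair. Remove those values from X, Y.
That leaves Y = 7. Remove 7 from X.
No further eliminations apply; W can still be any of 5, 6.

5, 6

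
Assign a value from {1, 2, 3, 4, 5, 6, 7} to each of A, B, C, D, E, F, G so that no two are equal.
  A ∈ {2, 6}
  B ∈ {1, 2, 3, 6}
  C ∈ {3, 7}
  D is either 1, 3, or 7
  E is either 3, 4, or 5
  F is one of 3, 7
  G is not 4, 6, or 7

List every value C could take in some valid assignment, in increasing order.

3, 7

The 7 variables together cover exactly {1, 2, 3, 4, 5, 6, 7} — 7 values for 7 variables — and 4 appears only in E's list, so E = 4.
The 6 still-open variables together cover exactly {1, 2, 3, 5, 6, 7} — 6 values for 6 variables — and 5 appears only in G's list, so G = 5.
C and F between them cover only {3, 7} — a naked pair. Remove those values from B, D.
D has just one choice, so D = 1. Eliminate 1 elsewhere: B.
No further eliminations apply; C can still be any of 3, 7.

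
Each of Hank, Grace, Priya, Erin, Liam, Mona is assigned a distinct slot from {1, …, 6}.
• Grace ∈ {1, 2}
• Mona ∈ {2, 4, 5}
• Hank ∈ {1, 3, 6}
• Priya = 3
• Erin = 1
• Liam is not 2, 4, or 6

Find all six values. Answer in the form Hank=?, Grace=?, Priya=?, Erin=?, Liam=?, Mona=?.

Hank=6, Grace=2, Priya=3, Erin=1, Liam=5, Mona=4

Priya has just one choice, so Priya = 3. Strike 3 from Hank, Liam.
Erin has just one choice, so Erin = 1. Remove 1 from Hank, Grace, Liam.
That leaves Liam = 5. Strike 5 from Mona.
Hank has just one choice, so Hank = 6.
Grace's domain is down to {2}, so Grace = 2. So Mona can't be 2.
Mona has just one choice, so Mona = 4.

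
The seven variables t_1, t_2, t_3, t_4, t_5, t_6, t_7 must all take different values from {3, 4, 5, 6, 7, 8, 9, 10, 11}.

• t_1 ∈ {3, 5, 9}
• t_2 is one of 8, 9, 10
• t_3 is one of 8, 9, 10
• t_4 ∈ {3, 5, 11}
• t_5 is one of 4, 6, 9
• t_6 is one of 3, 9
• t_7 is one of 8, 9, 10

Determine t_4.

11

t_2, t_3, t_7 share exactly the 3 values {8, 9, 10}; by pigeonhole those values go to them, so strike 8, 9, 10 from t_1, t_5, t_6.
That leaves t_6 = 3. Strike 3 from t_1, t_4.
That leaves t_1 = 5. Strike 5 from t_4.
So t_4 = 11.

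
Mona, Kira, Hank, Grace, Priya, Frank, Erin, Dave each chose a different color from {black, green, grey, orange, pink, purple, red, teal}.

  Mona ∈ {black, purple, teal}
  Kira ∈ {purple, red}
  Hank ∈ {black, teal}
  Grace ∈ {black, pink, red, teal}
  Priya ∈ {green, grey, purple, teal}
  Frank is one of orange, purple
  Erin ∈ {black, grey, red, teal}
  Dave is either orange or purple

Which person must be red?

The 8 variables together cover exactly {black, green, grey, orange, pink, purple, red, teal} — 8 values for 8 variables — and green appears only in Priya's list, so Priya = green.
The 7 still-open variables draw from only 7 values {black, grey, orange, pink, purple, red, teal}, so each is used; only Erin can be grey, hence Erin = grey.
The 6 still-open variables draw from only 6 values {black, orange, pink, purple, red, teal}, so each is used; only Grace can be pink, hence Grace = pink.
Among the 5 still-open variables, red fits only Kira (and all 5 values in {black, orange, purple, red, teal} must be used), so Kira = red.

Kira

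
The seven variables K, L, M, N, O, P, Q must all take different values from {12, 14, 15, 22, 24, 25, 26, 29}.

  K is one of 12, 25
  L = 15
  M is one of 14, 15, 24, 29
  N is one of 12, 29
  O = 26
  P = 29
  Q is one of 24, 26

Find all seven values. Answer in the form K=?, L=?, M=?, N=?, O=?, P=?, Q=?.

L has just one choice, so L = 15. So M can't be 15.
O has just one choice, so O = 26. Eliminate 26 elsewhere: Q.
P's domain is down to {29}, so P = 29. Remove 29 from M, N.
Q must be 24 (only option left). So M can't be 24.
M's domain is down to {14}, so M = 14.
That leaves N = 12. Eliminate 12 elsewhere: K.
K has just one choice, so K = 25.

K=25, L=15, M=14, N=12, O=26, P=29, Q=24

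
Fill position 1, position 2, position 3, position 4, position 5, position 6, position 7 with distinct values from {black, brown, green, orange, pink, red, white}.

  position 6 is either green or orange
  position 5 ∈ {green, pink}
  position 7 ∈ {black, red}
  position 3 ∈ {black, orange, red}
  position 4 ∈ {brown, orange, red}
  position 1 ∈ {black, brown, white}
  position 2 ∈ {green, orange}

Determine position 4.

The 7 variables draw from only 7 values {black, brown, green, orange, pink, red, white}, so each is used; only position 5 can be pink, hence position 5 = pink.
Among the 6 still-open variables, white fits only position 1 (and all 6 values in {black, brown, green, orange, red, white} must be used), so position 1 = white.
The 5 still-open variables draw from only 5 values {black, brown, green, orange, red}, so each is used; only position 4 can be brown, hence position 4 = brown.

brown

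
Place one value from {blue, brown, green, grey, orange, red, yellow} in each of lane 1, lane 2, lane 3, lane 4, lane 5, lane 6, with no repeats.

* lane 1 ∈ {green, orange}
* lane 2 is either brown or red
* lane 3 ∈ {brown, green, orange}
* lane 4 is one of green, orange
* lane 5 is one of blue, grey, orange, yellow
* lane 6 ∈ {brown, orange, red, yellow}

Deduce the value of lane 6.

yellow

lane 1 and lane 4 share exactly the 2 values {green, orange}; by pigeonhole those values go to them, so strike green, orange from lane 3, lane 5, lane 6.
lane 3 must be brown (only option left). Remove brown from lane 2, lane 6.
That leaves lane 2 = red. Eliminate red elsewhere: lane 6.
So lane 6 = yellow.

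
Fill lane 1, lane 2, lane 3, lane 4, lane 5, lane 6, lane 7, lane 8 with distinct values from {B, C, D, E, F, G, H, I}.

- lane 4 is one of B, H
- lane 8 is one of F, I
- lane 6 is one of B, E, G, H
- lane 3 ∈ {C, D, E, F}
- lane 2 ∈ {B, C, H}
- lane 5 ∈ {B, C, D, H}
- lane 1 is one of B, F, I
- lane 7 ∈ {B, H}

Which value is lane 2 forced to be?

The 8 variables draw from only 8 values {B, C, D, E, F, G, H, I}, so each is used; only lane 6 can be G, hence lane 6 = G.
The 7 still-open variables together cover exactly {B, C, D, E, F, H, I} — 7 values for 7 variables — and E appears only in lane 3's list, so lane 3 = E.
The 6 still-open variables draw from only 6 values {B, C, D, F, H, I}, so each is used; only lane 5 can be D, hence lane 5 = D.
Among the 5 still-open variables, C fits only lane 2 (and all 5 values in {B, C, F, H, I} must be used), so lane 2 = C.

C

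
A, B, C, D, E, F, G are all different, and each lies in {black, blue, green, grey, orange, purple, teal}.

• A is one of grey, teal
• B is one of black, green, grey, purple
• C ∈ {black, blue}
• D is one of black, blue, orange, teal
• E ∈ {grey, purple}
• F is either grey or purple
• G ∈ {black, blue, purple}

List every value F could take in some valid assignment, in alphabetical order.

grey, purple

The 7 variables together cover exactly {black, blue, green, grey, orange, purple, teal} — 7 values for 7 variables — and green appears only in B's list, so B = green.
The 6 still-open variables together cover exactly {black, blue, grey, orange, purple, teal} — 6 values for 6 variables — and orange appears only in D's list, so D = orange.
Among the 5 still-open variables, teal fits only A (and all 5 values in {black, blue, grey, purple, teal} must be used), so A = teal.
The 2 variables E and F are confined to {grey, purple}, which locks those values in; drop them from G.
No further eliminations apply; F can still be any of grey, purple.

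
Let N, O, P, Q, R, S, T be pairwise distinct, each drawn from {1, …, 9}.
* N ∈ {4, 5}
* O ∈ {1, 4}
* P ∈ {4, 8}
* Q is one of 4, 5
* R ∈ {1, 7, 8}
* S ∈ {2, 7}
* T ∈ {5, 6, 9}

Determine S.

The 2 variables N and Q are confined to {4, 5}, which locks those values in; drop them from O, P, T.
O's domain is down to {1}, so O = 1. So R can't be 1.
P's domain is down to {8}, so P = 8. Remove 8 from R.
R's domain is down to {7}, so R = 7. Remove 7 from S.
So S = 2.

2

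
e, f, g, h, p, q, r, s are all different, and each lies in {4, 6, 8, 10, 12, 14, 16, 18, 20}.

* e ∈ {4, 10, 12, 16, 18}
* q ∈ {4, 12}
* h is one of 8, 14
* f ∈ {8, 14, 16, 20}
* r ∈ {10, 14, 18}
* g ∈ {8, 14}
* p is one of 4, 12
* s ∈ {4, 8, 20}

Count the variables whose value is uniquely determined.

g and h share exactly the 2 values {8, 14}; by pigeonhole those values go to them, so strike 8, 14 from f, r, s.
p and q between them cover only {4, 12} — a naked pair. Remove those values from e, s.
That leaves s = 20. Remove 20 from f.
f's domain is down to {16}, so f = 16. Remove 16 from e.
Determined: f=16, s=20. The other variables each still have more than one consistent value. That makes 2.

2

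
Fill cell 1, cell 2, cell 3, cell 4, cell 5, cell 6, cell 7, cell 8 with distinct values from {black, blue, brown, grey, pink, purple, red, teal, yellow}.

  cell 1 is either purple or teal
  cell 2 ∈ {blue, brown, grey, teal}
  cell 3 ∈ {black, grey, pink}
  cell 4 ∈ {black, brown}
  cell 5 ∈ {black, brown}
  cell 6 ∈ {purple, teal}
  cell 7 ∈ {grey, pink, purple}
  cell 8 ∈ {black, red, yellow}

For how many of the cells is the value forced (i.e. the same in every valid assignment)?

1

The 2 variables cell 1 and cell 6 are confined to {purple, teal}, which locks those values in; drop them from cell 2, cell 7.
cell 4 and cell 5 between them cover only {black, brown} — a naked pair. Remove those values from cell 2, cell 3, cell 8.
The 2 variables cell 3 and cell 7 are confined to {grey, pink}, which locks those values in; drop them from cell 2.
cell 2 has just one choice, so cell 2 = blue.
Determined: cell 2=blue. The other cells each still have more than one consistent value. That makes 1.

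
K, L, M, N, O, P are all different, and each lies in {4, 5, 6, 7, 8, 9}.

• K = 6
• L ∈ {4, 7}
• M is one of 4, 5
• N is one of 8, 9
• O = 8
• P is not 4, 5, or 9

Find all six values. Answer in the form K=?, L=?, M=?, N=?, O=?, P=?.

K=6, L=4, M=5, N=9, O=8, P=7

K has just one choice, so K = 6. Strike 6 from P.
That leaves O = 8. Remove 8 from N, P.
P's domain is down to {7}, so P = 7. Eliminate 7 elsewhere: L.
L must be 4 (only option left). Eliminate 4 elsewhere: M.
M's domain is down to {5}, so M = 5.
N has just one choice, so N = 9.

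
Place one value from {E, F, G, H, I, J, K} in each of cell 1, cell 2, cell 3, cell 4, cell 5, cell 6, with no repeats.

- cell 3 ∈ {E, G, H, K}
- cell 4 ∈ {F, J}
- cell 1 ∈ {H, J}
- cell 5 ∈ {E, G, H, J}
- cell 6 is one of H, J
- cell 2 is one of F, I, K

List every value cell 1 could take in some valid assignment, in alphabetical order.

cell 1 and cell 6 between them cover only {H, J} — a naked pair. Remove those values from cell 3, cell 4, cell 5.
cell 4 must be F (only option left). Strike F from cell 2.
No further eliminations apply; cell 1 can still be any of H, J.

H, J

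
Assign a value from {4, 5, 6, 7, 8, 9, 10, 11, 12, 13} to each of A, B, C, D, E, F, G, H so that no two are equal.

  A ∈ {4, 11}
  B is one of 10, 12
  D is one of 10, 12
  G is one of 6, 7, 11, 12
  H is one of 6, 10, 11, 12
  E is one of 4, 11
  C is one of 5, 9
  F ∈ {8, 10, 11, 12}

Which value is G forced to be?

7

A and E between them cover only {4, 11} — a naked pair. Remove those values from F, G, H.
B and D between them cover only {10, 12} — a naked pair. Remove those values from F, G, H.
That leaves F = 8.
H must be 6 (only option left). So G can't be 6.
So G = 7.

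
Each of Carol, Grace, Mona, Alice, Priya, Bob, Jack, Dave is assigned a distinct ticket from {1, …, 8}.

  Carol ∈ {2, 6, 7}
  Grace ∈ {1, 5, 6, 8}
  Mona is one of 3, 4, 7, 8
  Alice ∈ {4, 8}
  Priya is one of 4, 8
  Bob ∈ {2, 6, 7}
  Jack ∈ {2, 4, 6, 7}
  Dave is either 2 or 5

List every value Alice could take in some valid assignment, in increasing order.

The 8 variables together cover exactly {1, 2, 3, 4, 5, 6, 7, 8} — 8 values for 8 variables — and 1 appears only in Grace's list, so Grace = 1.
The 7 still-open variables together cover exactly {2, 3, 4, 5, 6, 7, 8} — 7 values for 7 variables — and 3 appears only in Mona's list, so Mona = 3.
The 6 still-open variables draw from only 6 values {2, 4, 5, 6, 7, 8}, so each is used; only Dave can be 5, hence Dave = 5.
Alice and Priya share exactly the 2 values {4, 8}; by pigeonhole those values go to them, so strike 4, 8 from Jack.
No further eliminations apply; Alice can still be any of 4, 8.

4, 8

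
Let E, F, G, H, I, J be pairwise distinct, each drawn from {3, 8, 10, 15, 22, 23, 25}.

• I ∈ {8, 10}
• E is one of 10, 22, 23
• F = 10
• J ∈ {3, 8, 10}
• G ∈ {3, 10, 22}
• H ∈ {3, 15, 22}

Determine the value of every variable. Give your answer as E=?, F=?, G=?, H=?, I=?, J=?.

F's domain is down to {10}, so F = 10. Strike 10 from E, G, I, J.
I's domain is down to {8}, so I = 8. So J can't be 8.
J must be 3 (only option left). Strike 3 from G, H.
G's domain is down to {22}, so G = 22. So E, H can't be 22.
H's domain is down to {15}, so H = 15.
E's domain is down to {23}, so E = 23.

E=23, F=10, G=22, H=15, I=8, J=3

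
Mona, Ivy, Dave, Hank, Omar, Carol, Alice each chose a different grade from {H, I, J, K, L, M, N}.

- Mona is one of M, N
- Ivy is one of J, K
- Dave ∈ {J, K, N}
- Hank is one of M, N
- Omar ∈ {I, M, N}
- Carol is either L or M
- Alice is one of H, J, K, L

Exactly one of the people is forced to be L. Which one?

Carol

The 7 variables draw from only 7 values {H, I, J, K, L, M, N}, so each is used; only Alice can be H, hence Alice = H.
The 6 still-open variables draw from only 6 values {I, J, K, L, M, N}, so each is used; only Omar can be I, hence Omar = I.
The 5 still-open variables draw from only 5 values {J, K, L, M, N}, so each is used; only Carol can be L, hence Carol = L.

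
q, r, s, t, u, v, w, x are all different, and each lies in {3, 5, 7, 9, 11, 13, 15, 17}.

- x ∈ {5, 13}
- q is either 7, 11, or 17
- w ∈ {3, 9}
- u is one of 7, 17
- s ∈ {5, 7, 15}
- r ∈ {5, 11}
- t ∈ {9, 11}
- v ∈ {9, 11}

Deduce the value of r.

5

The 8 variables together cover exactly {3, 5, 7, 9, 11, 13, 15, 17} — 8 values for 8 variables — and 3 appears only in w's list, so w = 3.
Among the 7 still-open variables, 13 fits only x (and all 7 values in {5, 7, 9, 11, 13, 15, 17} must be used), so x = 13.
The 6 still-open variables draw from only 6 values {5, 7, 9, 11, 15, 17}, so each is used; only s can be 15, hence s = 15.
The 5 still-open variables draw from only 5 values {5, 7, 9, 11, 17}, so each is used; only r can be 5, hence r = 5.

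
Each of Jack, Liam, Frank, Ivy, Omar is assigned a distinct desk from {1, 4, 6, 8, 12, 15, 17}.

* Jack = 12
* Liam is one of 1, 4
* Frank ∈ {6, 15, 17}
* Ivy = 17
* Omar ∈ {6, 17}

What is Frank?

15

Jack must be 12 (only option left).
Ivy has just one choice, so Ivy = 17. Remove 17 from Frank, Omar.
Omar has just one choice, so Omar = 6. Strike 6 from Frank.
So Frank = 15.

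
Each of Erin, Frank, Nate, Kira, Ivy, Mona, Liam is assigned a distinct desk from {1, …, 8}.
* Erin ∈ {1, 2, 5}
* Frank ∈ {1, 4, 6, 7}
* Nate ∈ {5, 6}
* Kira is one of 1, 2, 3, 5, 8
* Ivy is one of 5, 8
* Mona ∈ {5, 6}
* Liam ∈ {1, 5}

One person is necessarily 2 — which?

Nate and Mona between them cover only {5, 6} — a naked pair. Remove those values from Erin, Frank, Kira, Ivy, Liam.
That leaves Ivy = 8. Remove 8 from Kira.
Liam has just one choice, so Liam = 1. Eliminate 1 elsewhere: Erin, Frank, Kira.
So 2 goes to Erin.

Erin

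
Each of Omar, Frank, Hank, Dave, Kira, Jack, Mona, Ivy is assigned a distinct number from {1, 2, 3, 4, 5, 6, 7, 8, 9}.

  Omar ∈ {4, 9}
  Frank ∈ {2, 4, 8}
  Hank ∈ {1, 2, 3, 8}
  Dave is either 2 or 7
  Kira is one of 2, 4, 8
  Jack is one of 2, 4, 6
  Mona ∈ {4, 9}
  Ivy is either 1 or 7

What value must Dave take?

Among the 8 variables, 3 fits only Hank (and all 8 values in {1, 2, 3, 4, 6, 7, 8, 9} must be used), so Hank = 3.
The 7 still-open variables together cover exactly {1, 2, 4, 6, 7, 8, 9} — 7 values for 7 variables — and 1 appears only in Ivy's list, so Ivy = 1.
Among the 6 still-open variables, 6 fits only Jack (and all 6 values in {2, 4, 6, 7, 8, 9} must be used), so Jack = 6.
Among the 5 still-open variables, 7 fits only Dave (and all 5 values in {2, 4, 7, 8, 9} must be used), so Dave = 7.

7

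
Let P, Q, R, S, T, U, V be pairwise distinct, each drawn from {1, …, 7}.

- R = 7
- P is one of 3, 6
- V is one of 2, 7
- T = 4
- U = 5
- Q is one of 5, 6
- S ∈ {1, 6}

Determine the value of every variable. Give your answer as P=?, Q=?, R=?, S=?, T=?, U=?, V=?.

R's domain is down to {7}, so R = 7. Remove 7 from V.
T has just one choice, so T = 4.
U has just one choice, so U = 5. Strike 5 from Q.
V must be 2 (only option left).
Q's domain is down to {6}, so Q = 6. So P, S can't be 6.
That leaves S = 1.
P has just one choice, so P = 3.

P=3, Q=6, R=7, S=1, T=4, U=5, V=2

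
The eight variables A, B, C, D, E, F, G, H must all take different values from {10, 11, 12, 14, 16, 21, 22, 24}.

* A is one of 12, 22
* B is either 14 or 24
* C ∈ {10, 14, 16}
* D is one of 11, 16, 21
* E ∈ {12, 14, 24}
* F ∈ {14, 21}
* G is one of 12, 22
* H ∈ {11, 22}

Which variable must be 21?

The 8 variables draw from only 8 values {10, 11, 12, 14, 16, 21, 22, 24}, so each is used; only C can be 10, hence C = 10.
The 7 still-open variables draw from only 7 values {11, 12, 14, 16, 21, 22, 24}, so each is used; only D can be 16, hence D = 16.
The 6 still-open variables together cover exactly {11, 12, 14, 21, 22, 24} — 6 values for 6 variables — and 11 appears only in H's list, so H = 11.
The 5 still-open variables together cover exactly {12, 14, 21, 22, 24} — 5 values for 5 variables — and 21 appears only in F's list, so F = 21.

F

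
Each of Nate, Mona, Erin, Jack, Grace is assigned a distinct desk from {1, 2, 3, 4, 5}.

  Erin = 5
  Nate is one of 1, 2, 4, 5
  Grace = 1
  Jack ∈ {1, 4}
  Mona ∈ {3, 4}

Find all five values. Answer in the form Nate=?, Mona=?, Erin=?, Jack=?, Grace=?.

Nate=2, Mona=3, Erin=5, Jack=4, Grace=1

Erin's domain is down to {5}, so Erin = 5. Strike 5 from Nate.
Grace has just one choice, so Grace = 1. So Nate, Jack can't be 1.
Jack must be 4 (only option left). Strike 4 from Nate, Mona.
Nate's domain is down to {2}, so Nate = 2.
Mona has just one choice, so Mona = 3.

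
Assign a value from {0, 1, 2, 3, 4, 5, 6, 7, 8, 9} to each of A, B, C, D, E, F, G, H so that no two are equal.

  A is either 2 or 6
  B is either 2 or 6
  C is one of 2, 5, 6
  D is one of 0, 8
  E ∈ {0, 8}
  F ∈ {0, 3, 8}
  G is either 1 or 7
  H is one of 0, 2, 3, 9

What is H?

The 2 variables A and B are confined to {2, 6}, which locks those values in; drop them from C, H.
That leaves C = 5.
The 2 variables D and E are confined to {0, 8}, which locks those values in; drop them from F, H.
F's domain is down to {3}, so F = 3. Remove 3 from H.
So H = 9.

9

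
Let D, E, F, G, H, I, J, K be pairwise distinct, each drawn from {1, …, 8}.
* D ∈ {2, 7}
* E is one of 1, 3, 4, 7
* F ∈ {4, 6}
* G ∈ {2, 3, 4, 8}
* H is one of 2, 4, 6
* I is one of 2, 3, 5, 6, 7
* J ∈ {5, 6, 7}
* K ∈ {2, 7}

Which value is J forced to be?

The 8 variables together cover exactly {1, 2, 3, 4, 5, 6, 7, 8} — 8 values for 8 variables — and 1 appears only in E's list, so E = 1.
The 7 still-open variables draw from only 7 values {2, 3, 4, 5, 6, 7, 8}, so each is used; only G can be 8, hence G = 8.
Among the 6 still-open variables, 3 fits only I (and all 6 values in {2, 3, 4, 5, 6, 7} must be used), so I = 3.
The 5 still-open variables draw from only 5 values {2, 4, 5, 6, 7}, so each is used; only J can be 5, hence J = 5.

5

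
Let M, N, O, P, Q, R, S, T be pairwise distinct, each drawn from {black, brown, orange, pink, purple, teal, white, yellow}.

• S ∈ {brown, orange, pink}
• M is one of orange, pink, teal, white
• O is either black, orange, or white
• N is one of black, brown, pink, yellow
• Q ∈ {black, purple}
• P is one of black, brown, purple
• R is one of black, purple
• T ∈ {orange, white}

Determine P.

brown

The 8 variables together cover exactly {black, brown, orange, pink, purple, teal, white, yellow} — 8 values for 8 variables — and teal appears only in M's list, so M = teal.
The 7 still-open variables draw from only 7 values {black, brown, orange, pink, purple, white, yellow}, so each is used; only N can be yellow, hence N = yellow.
The 6 still-open variables together cover exactly {black, brown, orange, pink, purple, white} — 6 values for 6 variables — and pink appears only in S's list, so S = pink.
Among the 5 still-open variables, brown fits only P (and all 5 values in {black, brown, orange, purple, white} must be used), so P = brown.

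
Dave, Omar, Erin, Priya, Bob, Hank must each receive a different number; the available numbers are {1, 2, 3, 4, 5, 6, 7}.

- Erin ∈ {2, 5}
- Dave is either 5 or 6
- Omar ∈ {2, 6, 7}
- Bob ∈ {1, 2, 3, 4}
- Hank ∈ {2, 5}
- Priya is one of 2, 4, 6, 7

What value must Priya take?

4

Erin and Hank between them cover only {2, 5} — a naked pair. Remove those values from Dave, Omar, Priya, Bob.
Dave has just one choice, so Dave = 6. So Omar, Priya can't be 6.
Omar has just one choice, so Omar = 7. So Priya can't be 7.
So Priya = 4.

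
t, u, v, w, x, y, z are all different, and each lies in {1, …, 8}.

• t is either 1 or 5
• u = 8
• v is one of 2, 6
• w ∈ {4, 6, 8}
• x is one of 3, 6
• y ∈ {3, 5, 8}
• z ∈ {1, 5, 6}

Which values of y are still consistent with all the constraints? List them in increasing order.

u's domain is down to {8}, so u = 8. Eliminate 8 elsewhere: w, y.
The 6 still-open variables draw from only 6 values {1, 2, 3, 4, 5, 6}, so each is used; only v can be 2, hence v = 2.
Among the 5 still-open variables, 4 fits only w (and all 5 values in {1, 3, 4, 5, 6} must be used), so w = 4.
No further eliminations apply; y can still be any of 3, 5.

3, 5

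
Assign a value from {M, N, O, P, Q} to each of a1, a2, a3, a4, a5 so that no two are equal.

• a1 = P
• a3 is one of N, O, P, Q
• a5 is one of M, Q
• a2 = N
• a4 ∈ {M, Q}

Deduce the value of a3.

a1 has just one choice, so a1 = P. Strike P from a3.
That leaves a2 = N. Eliminate N elsewhere: a3.
The 3 still-open variables together cover exactly {M, O, Q} — 3 values for 3 variables — and O appears only in a3's list, so a3 = O.

O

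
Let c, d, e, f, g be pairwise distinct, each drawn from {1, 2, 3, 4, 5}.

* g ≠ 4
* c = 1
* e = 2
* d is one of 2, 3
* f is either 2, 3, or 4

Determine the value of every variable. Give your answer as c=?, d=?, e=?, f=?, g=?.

c=1, d=3, e=2, f=4, g=5

c's domain is down to {1}, so c = 1. So g can't be 1.
That leaves e = 2. Remove 2 from d, f, g.
d has just one choice, so d = 3. So f, g can't be 3.
f must be 4 (only option left).
g must be 5 (only option left).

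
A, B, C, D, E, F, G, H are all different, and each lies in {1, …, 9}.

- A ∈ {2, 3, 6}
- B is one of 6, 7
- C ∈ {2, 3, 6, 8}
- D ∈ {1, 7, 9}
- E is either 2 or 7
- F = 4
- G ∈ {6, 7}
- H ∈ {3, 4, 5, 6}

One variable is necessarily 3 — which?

F must be 4 (only option left). Strike 4 from H.
B and G share exactly the 2 values {6, 7}; by pigeonhole those values go to them, so strike 6, 7 from A, C, D, E, H.
That leaves E = 2. Eliminate 2 elsewhere: A, C.
So 3 goes to A.

A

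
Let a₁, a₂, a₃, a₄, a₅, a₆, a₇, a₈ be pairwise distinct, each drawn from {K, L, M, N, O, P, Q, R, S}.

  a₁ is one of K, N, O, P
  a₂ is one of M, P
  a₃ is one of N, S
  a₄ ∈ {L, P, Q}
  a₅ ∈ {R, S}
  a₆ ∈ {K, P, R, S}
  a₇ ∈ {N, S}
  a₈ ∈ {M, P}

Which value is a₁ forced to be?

O

a₂ and a₈ between them cover only {M, P} — a naked pair. Remove those values from a₁, a₄, a₆.
a₃ and a₇ share exactly the 2 values {N, S}; by pigeonhole those values go to them, so strike N, S from a₁, a₅, a₆.
a₅ must be R (only option left). Strike R from a₆.
That leaves a₆ = K. Strike K from a₁.
So a₁ = O.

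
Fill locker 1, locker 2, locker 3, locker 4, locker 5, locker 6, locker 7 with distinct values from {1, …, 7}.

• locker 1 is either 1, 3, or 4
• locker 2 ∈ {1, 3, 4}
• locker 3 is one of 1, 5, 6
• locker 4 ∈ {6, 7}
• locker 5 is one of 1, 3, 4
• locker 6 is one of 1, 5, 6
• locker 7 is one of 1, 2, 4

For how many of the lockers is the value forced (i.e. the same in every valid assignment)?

Among the 7 variables, 2 fits only locker 7 (and all 7 values in {1, 2, 3, 4, 5, 6, 7} must be used), so locker 7 = 2.
Among the 6 still-open variables, 7 fits only locker 4 (and all 6 values in {1, 3, 4, 5, 6, 7} must be used), so locker 4 = 7.
locker 1, locker 2, locker 5 between them cover only {1, 3, 4} — a naked triple. Remove those values from locker 3, locker 6.
Determined: locker 4=7, locker 7=2. The other lockers each still have more than one consistent value. That makes 2.

2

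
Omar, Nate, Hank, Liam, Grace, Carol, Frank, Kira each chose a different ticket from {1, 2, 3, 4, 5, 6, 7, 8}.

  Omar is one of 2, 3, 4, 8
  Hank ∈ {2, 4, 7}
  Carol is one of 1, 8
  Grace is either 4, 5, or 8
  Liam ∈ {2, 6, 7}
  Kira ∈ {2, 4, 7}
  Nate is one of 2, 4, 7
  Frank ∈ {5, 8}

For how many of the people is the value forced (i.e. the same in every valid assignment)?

The 8 variables together cover exactly {1, 2, 3, 4, 5, 6, 7, 8} — 8 values for 8 variables — and 1 appears only in Carol's list, so Carol = 1.
The 7 still-open variables together cover exactly {2, 3, 4, 5, 6, 7, 8} — 7 values for 7 variables — and 3 appears only in Omar's list, so Omar = 3.
Among the 6 still-open variables, 6 fits only Liam (and all 6 values in {2, 4, 5, 6, 7, 8} must be used), so Liam = 6.
The 3 variables Nate, Hank, Kira are confined to {2, 4, 7}, which locks those values in; drop them from Grace.
Determined: Omar=3, Liam=6, Carol=1. The other people each still have more than one consistent value. That makes 3.

3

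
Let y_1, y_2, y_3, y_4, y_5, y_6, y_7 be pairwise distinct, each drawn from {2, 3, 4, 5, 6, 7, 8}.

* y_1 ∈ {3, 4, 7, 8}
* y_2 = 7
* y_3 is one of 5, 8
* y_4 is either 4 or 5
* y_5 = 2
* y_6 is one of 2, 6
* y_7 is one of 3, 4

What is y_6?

6

y_2 must be 7 (only option left). Remove 7 from y_1.
y_5 must be 2 (only option left). Strike 2 from y_6.
So y_6 = 6.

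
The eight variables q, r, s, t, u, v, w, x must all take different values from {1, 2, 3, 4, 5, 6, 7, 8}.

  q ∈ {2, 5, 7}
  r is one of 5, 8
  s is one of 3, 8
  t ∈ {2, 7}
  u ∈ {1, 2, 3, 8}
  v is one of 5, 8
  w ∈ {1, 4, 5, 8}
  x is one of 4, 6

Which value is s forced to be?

Among the 8 variables, 6 fits only x (and all 8 values in {1, 2, 3, 4, 5, 6, 7, 8} must be used), so x = 6.
The 7 still-open variables draw from only 7 values {1, 2, 3, 4, 5, 7, 8}, so each is used; only w can be 4, hence w = 4.
The 6 still-open variables draw from only 6 values {1, 2, 3, 5, 7, 8}, so each is used; only u can be 1, hence u = 1.
Among the 5 still-open variables, 3 fits only s (and all 5 values in {2, 3, 5, 7, 8} must be used), so s = 3.

3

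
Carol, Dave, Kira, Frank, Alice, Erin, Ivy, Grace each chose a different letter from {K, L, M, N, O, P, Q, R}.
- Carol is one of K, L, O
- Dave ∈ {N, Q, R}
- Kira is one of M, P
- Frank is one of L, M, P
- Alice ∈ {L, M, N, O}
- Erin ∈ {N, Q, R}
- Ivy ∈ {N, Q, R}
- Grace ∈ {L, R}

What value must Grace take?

The 8 variables together cover exactly {K, L, M, N, O, P, Q, R} — 8 values for 8 variables — and K appears only in Carol's list, so Carol = K.
The 7 still-open variables together cover exactly {L, M, N, O, P, Q, R} — 7 values for 7 variables — and O appears only in Alice's list, so Alice = O.
Dave, Erin, Ivy between them cover only {N, Q, R} — a naked triple. Remove those values from Grace.
So Grace = L.

L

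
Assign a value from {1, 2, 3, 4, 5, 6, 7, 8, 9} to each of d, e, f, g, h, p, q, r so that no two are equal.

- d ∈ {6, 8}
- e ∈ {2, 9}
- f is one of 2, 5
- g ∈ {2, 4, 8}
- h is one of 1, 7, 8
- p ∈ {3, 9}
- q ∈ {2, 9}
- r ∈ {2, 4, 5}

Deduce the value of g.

8

e and q between them cover only {2, 9} — a naked pair. Remove those values from f, g, p, r.
f has just one choice, so f = 5. Remove 5 from r.
p's domain is down to {3}, so p = 3.
r has just one choice, so r = 4. Eliminate 4 elsewhere: g.
So g = 8.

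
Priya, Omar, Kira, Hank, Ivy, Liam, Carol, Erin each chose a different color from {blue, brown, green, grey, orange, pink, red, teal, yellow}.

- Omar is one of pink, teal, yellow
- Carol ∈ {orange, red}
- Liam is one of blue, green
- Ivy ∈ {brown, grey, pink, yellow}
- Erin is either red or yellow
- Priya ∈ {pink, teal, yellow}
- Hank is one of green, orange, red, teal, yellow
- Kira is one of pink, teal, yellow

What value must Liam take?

blue

Priya, Omar, Kira between them cover only {pink, teal, yellow} — a naked triple. Remove those values from Hank, Ivy, Erin.
Erin has just one choice, so Erin = red. Strike red from Hank, Carol.
That leaves Carol = orange. Eliminate orange elsewhere: Hank.
Hank's domain is down to {green}, so Hank = green. Eliminate green elsewhere: Liam.
So Liam = blue.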